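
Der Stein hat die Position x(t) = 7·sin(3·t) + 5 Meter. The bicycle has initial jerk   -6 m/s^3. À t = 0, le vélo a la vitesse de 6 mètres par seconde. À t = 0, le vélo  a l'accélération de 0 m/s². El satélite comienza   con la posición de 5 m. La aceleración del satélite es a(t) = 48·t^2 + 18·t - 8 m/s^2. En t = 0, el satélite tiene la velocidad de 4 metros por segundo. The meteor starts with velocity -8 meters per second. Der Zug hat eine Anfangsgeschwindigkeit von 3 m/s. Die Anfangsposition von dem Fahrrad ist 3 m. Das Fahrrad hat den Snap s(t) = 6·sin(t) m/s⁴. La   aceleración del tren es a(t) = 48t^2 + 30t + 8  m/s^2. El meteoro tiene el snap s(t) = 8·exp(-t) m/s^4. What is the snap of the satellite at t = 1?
Starting from acceleration a(t) = 48·t^2 + 18·t - 8, we take 2 derivatives. Taking d/dt of a(t), we find j(t) = 96·t + 18. Taking d/dt of j(t), we find s(t) = 96. From the given snap equation s(t) = 96, we substitute t = 1 to get s = 96.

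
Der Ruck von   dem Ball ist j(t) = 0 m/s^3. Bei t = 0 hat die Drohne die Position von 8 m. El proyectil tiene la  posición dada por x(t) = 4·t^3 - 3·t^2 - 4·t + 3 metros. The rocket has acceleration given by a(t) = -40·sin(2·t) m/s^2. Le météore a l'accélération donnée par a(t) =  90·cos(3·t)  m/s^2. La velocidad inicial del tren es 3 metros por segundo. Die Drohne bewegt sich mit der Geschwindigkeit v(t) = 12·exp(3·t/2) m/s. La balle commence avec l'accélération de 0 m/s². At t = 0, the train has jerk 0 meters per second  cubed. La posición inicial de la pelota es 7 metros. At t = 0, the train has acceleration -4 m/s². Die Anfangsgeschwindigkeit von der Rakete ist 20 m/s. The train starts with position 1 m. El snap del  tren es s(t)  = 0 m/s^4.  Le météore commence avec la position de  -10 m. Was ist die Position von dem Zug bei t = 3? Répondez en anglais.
To solve this, we need to take 4 antiderivatives of our snap equation s(t) = 0. The integral of snap, with j(0) = 0, gives jerk: j(t) = 0. Integrating jerk and using the initial condition a(0) = -4, we get a(t) = -4. Taking ∫a(t)dt and applying v(0) = 3, we find v(t) = 3 - 4·t. Integrating velocity and using the initial condition x(0) = 1, we get x(t) = -2·t^2 + 3·t + 1. We have position x(t) = -2·t^2 + 3·t + 1. Substituting t = 3: x(3) = -8.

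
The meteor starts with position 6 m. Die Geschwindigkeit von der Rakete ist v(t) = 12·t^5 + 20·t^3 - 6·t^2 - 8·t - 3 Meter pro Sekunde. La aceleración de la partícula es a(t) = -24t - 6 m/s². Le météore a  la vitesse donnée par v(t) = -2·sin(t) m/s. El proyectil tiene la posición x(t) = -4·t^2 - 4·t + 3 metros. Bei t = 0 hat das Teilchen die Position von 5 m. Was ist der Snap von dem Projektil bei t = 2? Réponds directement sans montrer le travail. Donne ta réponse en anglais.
s(2) = 0.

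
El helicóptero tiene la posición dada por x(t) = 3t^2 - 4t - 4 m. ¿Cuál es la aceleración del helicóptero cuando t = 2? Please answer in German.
Wir müssen unsere Gleichung für die Position x(t) = 3·t^2 - 4·t - 4 2-mal ableiten. Durch Ableiten von der Position erhalten wir die Geschwindigkeit: v(t) = 6·t - 4. Durch Ableiten von der Geschwindigkeit erhalten wir die Beschleunigung: a(t) = 6. Wir haben die Beschleunigung a(t) = 6. Durch Einsetzen von t = 2: a(2) = 6.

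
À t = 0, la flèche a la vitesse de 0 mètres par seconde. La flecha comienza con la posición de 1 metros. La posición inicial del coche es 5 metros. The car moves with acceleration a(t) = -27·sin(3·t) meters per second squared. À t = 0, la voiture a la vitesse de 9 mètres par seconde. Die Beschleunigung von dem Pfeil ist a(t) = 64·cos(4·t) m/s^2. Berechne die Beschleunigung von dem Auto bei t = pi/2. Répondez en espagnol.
Tenemos la aceleración a(t) = -27·sin(3·t). Sustituyendo t = pi/2: a(pi/2) = 27.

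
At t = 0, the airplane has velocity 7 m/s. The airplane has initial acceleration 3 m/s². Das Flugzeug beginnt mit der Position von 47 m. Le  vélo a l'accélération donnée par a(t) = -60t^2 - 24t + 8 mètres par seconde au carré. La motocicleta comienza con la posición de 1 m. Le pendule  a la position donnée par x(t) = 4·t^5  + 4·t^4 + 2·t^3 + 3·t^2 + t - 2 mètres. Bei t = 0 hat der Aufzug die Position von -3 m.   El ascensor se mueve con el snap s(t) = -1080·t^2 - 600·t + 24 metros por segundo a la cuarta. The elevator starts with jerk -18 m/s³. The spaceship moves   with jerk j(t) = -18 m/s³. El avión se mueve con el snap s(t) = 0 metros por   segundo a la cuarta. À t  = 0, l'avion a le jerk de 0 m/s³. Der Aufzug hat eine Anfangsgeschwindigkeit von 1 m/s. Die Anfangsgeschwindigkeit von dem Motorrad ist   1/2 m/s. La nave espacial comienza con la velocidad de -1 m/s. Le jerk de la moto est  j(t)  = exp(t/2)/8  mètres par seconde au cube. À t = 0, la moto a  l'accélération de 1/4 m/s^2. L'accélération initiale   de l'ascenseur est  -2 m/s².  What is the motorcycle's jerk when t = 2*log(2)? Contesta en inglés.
From the given jerk equation j(t) = exp(t/2)/8, we substitute t = 2*log(2) to get j = 1/4.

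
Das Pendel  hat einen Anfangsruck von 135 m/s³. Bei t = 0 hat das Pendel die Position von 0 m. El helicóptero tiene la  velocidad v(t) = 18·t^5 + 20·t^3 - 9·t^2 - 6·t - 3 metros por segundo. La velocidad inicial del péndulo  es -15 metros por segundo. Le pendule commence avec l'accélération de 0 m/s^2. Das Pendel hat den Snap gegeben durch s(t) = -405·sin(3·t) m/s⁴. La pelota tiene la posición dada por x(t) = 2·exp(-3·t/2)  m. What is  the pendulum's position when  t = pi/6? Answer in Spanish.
Partiendo del snap s(t) = -405·sin(3·t), tomamos 4 antiderivadas. La antiderivada del snap es la sacudida. Usando j(0) = 135, obtenemos j(t) = 135·cos(3·t). La integral de la sacudida, con a(0) = 0, da la aceleración: a(t) = 45·sin(3·t). Integrando la aceleración y usando la condición inicial v(0) = -15, obtenemos v(t) = -15·cos(3·t). Integrando la velocidad y usando la condición inicial x(0) = 0, obtenemos x(t) = -5·sin(3·t). Usando x(t) = -5·sin(3·t) y sustituyendo t = pi/6, encontramos x = -5.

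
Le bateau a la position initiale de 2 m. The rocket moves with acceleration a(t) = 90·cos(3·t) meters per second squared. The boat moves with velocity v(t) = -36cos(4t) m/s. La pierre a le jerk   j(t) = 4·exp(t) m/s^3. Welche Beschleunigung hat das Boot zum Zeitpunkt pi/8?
Wir müssen unsere Gleichung für die Geschwindigkeit v(t) = -36·cos(4·t) 1-mal ableiten. Durch Ableiten von der Geschwindigkeit erhalten wir die Beschleunigung: a(t) = 144·sin(4·t). Mit a(t) = 144·sin(4·t) und Einsetzen von t = pi/8, finden wir a = 144.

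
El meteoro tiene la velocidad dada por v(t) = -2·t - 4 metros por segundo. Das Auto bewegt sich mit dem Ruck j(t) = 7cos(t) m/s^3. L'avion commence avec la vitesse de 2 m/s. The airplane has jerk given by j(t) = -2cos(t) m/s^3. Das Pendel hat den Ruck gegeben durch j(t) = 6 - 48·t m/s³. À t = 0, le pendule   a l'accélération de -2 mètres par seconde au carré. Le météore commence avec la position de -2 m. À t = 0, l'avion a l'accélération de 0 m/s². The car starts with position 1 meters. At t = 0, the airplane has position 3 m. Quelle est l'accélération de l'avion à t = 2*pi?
Nous devons trouver l'intégrale de notre équation du jerk j(t) = -2·cos(t) 1 fois. L'intégrale du jerk est l'accélération. En utilisant a(0) = 0, nous obtenons a(t) = -2·sin(t). En utilisant a(t) = -2·sin(t) et en substituant t = 2*pi, nous trouvons a = 0.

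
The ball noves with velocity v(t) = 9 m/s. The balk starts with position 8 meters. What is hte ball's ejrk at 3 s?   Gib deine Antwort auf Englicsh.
Starting from velocity v(t) = 9, we take 2 derivatives. Taking d/dt of v(t), we find a(t) = 0. The derivative of acceleration gives jerk: j(t) = 0. From the given jerk equation j(t) = 0, we substitute t = 3 to get j = 0.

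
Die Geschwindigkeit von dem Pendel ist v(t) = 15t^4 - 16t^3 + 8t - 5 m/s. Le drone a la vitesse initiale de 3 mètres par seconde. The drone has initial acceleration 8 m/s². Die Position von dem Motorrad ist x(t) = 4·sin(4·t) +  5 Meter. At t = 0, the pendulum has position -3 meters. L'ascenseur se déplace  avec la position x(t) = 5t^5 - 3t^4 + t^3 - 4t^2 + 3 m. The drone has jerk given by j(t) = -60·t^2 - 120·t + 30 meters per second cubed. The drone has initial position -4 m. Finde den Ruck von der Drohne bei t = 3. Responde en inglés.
Using j(t) = -60·t^2 - 120·t + 30 and substituting t = 3, we find j = -870.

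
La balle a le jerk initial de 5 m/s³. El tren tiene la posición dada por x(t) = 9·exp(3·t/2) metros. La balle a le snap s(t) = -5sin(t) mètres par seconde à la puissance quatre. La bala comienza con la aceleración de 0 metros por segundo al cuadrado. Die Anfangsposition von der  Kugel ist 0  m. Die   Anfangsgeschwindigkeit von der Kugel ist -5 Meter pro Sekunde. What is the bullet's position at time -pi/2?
To find the answer, we compute 4 antiderivatives of s(t) = -5·sin(t). Finding the integral of s(t) and using j(0) = 5: j(t) = 5·cos(t). Taking ∫j(t)dt and applying a(0) = 0, we find a(t) = 5·sin(t). Integrating acceleration and using the initial condition v(0) = -5, we get v(t) = -5·cos(t). Integrating velocity and using the initial condition x(0) = 0, we get x(t) = -5·sin(t). From the given position equation x(t) = -5·sin(t), we substitute t = -pi/2 to get x = 5.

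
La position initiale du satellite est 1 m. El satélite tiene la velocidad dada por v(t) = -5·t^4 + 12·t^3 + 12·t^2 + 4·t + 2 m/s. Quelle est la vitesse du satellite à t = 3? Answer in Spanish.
Tenemos la velocidad v(t) = -5·t^4 + 12·t^3 + 12·t^2 + 4·t + 2. Sustituyendo t = 3: v(3) = 41.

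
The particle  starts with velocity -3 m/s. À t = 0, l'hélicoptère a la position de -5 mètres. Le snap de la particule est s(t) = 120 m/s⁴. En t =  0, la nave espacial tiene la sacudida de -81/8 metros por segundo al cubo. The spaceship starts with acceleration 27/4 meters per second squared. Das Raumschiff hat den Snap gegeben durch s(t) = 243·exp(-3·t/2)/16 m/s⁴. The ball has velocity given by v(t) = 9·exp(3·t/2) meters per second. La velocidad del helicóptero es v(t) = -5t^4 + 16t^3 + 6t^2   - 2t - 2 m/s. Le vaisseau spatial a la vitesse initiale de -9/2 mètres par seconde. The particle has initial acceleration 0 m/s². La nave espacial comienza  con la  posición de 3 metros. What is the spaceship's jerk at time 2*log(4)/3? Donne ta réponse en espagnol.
Debemos encontrar la antiderivada de nuestra ecuación del snap s(t) = 243·exp(-3·t/2)/16 1 vez. La antiderivada del snap es la sacudida. Usando j(0) = -81/8, obtenemos j(t) = -81·exp(-3·t/2)/8. De la ecuación de la sacudida j(t) = -81·exp(-3·t/2)/8, sustituimos t = 2*log(4)/3 para obtener j = -81/32.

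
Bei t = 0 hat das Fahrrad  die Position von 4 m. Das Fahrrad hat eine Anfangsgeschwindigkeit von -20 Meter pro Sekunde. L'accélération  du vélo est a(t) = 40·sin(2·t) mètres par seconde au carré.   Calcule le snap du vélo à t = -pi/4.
En partant de l'accélération a(t) = 40·sin(2·t), nous prenons 2 dérivées. En prenant d/dt de a(t), nous trouvons j(t) = 80·cos(2·t). La dérivée du jerk donne le snap: s(t) = -160·sin(2·t). De l'équation du snap s(t) = -160·sin(2·t), nous substituons t = -pi/4 pour obtenir s = 160.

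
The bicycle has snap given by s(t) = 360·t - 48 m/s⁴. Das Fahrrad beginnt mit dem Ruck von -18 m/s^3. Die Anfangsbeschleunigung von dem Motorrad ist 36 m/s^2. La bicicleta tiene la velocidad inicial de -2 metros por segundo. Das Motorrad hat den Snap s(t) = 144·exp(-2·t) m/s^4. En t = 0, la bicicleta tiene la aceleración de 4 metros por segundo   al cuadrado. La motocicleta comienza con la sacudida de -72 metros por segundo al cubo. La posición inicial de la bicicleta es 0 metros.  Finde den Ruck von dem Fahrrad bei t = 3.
Ausgehend von dem Snap s(t) = 360·t - 48, nehmen wir 1 Integral. Das Integral von dem Snap ist der Ruck. Mit j(0) = -18 erhalten wir j(t) = 180·t^2 - 48·t - 18. Wir haben den Ruck j(t) = 180·t^2 - 48·t - 18. Durch Einsetzen von t = 3: j(3) = 1458.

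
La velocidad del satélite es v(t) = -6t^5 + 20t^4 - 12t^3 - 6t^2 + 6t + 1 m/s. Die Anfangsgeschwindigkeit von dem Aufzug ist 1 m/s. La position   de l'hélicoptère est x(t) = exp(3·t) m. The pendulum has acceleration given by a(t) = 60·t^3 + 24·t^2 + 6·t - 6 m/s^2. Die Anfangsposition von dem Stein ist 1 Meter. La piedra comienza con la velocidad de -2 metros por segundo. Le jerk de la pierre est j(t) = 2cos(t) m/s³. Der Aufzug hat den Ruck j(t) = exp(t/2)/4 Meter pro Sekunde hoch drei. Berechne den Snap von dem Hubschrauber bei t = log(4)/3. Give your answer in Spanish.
Partiendo de la posición x(t) = exp(3·t), tomamos 4 derivadas. Tomando d/dt de x(t), encontramos v(t) = 3·exp(3·t). Tomando d/dt de v(t), encontramos a(t) = 9·exp(3·t). Tomando d/dt de a(t), encontramos j(t) = 27·exp(3·t). La derivada de la sacudida da el snap: s(t) = 81·exp(3·t). De la ecuación del snap s(t) = 81·exp(3·t), sustituimos t = log(4)/3 para obtener s = 324.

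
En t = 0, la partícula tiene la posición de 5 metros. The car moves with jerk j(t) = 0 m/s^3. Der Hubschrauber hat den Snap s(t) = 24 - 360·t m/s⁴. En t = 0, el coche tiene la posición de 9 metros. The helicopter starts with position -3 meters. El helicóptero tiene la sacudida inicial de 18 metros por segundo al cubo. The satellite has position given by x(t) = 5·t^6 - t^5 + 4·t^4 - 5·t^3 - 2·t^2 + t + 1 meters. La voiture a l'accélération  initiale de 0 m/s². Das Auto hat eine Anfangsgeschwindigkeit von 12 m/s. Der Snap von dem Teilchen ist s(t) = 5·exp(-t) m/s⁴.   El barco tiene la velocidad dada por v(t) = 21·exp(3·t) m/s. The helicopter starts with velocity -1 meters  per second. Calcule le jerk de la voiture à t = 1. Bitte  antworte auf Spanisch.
Tenemos la sacudida j(t) = 0. Sustituyendo t = 1: j(1) = 0.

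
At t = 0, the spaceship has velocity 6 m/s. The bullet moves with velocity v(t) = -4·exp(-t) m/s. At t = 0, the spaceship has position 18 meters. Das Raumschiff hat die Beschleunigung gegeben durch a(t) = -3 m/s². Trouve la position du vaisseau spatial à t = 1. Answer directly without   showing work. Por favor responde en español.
La respuesta es 45/2.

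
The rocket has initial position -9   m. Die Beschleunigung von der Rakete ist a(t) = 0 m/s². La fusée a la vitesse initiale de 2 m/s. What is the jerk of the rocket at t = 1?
To solve this, we need to take 1 derivative of our acceleration equation a(t) = 0. The derivative of acceleration gives jerk: j(t) = 0. Using j(t) = 0 and substituting t = 1, we find j = 0.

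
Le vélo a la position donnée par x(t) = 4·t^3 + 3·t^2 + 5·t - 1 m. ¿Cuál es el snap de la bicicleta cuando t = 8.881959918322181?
Para resolver esto, necesitamos tomar 4 derivadas de nuestra ecuación de la posición x(t) = 4·t^3 + 3·t^2 + 5·t - 1. La derivada de la posición da la velocidad: v(t) = 12·t^2 + 6·t + 5. La derivada de la velocidad da la aceleración: a(t) = 24·t + 6. Derivando la aceleración, obtenemos la sacudida: j(t) = 24. Derivando la sacudida, obtenemos el snap: s(t) = 0. De la ecuación del snap s(t) = 0, sustituimos t = 8.881959918322181 para obtener s = 0.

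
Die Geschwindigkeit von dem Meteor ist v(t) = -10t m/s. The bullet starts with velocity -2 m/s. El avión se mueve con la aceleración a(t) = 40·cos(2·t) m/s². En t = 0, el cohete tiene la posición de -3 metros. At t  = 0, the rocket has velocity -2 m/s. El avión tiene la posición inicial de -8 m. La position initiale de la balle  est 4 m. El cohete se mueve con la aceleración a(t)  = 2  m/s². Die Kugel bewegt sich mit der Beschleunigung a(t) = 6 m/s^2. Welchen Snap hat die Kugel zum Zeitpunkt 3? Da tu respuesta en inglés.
We must differentiate our acceleration equation a(t) = 6 2 times. Taking d/dt of a(t), we find j(t) = 0. Differentiating jerk, we get snap: s(t) = 0. Using s(t) = 0 and substituting t = 3, we find s = 0.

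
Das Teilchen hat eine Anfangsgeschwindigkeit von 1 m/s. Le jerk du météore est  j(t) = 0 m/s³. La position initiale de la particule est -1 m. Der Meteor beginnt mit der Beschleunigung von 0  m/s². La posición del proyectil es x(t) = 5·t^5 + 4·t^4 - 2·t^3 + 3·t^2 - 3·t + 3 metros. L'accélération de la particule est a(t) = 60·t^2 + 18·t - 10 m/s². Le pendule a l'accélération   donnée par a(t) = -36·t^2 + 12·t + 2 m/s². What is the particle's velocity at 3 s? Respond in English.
To solve this, we need to take 1 antiderivative of our acceleration equation a(t) = 60·t^2 + 18·t - 10. The antiderivative of acceleration is velocity. Using v(0) = 1, we get v(t) = 20·t^3 + 9·t^2 - 10·t + 1. From the given velocity equation v(t) = 20·t^3 + 9·t^2 - 10·t + 1, we substitute t = 3 to get v = 592.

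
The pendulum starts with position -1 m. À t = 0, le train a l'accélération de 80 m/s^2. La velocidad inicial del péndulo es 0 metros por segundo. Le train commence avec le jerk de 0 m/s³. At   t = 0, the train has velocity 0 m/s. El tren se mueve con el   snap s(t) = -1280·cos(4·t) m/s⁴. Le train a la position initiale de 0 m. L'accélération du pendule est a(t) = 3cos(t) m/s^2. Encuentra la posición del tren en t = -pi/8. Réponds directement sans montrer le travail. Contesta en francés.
À t = -pi/8, x = 5.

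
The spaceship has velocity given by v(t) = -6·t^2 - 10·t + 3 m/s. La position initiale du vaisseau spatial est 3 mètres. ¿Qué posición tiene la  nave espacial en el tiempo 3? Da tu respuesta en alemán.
Wir müssen unsere Gleichung für die Geschwindigkeit v(t) = -6·t^2 - 10·t + 3 1-mal integrieren. Das Integral von der Geschwindigkeit ist die Position. Mit x(0) = 3 erhalten wir x(t) = -2·t^3 - 5·t^2 + 3·t + 3. Mit x(t) = -2·t^3 - 5·t^2 + 3·t + 3 und Einsetzen von t = 3, finden wir x = -87.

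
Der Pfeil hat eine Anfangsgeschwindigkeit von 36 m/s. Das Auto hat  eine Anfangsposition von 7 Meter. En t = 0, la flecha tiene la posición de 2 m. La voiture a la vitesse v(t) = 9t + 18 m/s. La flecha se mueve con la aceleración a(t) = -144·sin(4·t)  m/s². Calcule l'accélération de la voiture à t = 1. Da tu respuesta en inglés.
We must differentiate our velocity equation v(t) = 9·t + 18 1 time. Taking d/dt of v(t), we find a(t) = 9. From the given acceleration equation a(t) = 9, we substitute t = 1 to get a = 9.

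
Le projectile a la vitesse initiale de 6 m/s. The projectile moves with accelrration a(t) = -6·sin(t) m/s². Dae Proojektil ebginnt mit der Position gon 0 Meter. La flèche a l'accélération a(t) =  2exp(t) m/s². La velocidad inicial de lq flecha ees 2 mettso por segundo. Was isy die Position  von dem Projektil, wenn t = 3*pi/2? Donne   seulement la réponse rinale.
Die Position bei t = 3*pi/2 ist x = -6.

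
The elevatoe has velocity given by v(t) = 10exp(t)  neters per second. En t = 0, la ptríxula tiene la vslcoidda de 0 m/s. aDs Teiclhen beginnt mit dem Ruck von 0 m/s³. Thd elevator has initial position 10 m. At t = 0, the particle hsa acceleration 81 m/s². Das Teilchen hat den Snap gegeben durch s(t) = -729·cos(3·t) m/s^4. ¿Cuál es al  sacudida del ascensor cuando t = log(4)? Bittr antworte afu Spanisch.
Partiendo de la velocidad v(t) = 10·exp(t), tomamos 2 derivadas. La derivada de la velocidad da la aceleración: a(t) = 10·exp(t). La derivada de la aceleración da la sacudida: j(t) = 10·exp(t). Usando j(t) = 10·exp(t) y sustituyendo t = log(4), encontramos j = 40.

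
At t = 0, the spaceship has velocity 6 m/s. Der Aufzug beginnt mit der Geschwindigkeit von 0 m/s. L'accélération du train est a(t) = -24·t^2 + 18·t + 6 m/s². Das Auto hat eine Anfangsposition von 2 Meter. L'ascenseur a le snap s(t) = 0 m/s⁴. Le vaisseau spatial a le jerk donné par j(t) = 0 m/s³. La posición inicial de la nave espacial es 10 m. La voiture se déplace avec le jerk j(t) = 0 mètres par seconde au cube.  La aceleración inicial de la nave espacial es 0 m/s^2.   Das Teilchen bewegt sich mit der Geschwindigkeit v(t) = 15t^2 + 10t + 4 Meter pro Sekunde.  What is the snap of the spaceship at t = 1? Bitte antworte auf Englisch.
We must differentiate our jerk equation j(t) = 0 1 time. Taking d/dt of j(t), we find s(t) = 0. From the given snap equation s(t) = 0, we substitute t = 1 to get s = 0.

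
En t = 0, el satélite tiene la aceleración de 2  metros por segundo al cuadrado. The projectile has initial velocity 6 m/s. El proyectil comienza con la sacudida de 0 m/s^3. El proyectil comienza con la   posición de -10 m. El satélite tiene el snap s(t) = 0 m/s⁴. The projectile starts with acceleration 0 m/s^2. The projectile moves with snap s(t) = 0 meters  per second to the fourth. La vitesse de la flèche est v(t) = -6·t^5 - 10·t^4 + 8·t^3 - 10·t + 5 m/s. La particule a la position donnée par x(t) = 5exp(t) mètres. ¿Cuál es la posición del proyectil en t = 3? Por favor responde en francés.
En partant du snap s(t) = 0, nous prenons 4 primitives. En prenant ∫s(t)dt et en appliquant j(0) = 0, nous trouvons j(t) = 0. La primitive du jerk, avec a(0) = 0, donne l'accélération: a(t) = 0. L'intégrale de l'accélération, avec v(0) = 6, donne la vitesse: v(t) = 6. En prenant ∫v(t)dt et en appliquant x(0) = -10, nous trouvons x(t) = 6·t - 10. De l'équation de la position x(t) = 6·t - 10, nous substituons t = 3 pour obtenir x = 8.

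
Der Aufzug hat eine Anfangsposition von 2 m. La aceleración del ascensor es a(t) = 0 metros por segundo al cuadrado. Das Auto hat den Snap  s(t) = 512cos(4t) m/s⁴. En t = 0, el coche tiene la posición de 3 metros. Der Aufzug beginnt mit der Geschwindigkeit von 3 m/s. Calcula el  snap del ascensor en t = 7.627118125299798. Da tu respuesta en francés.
Nous devons dériver notre équation de l'accélération a(t) = 0 2 fois. En prenant d/dt de a(t), nous trouvons j(t) = 0. En dérivant le jerk, nous obtenons le snap: s(t) = 0. En utilisant s(t) = 0 et en substituant t = 7.627118125299798, nous trouvons s = 0.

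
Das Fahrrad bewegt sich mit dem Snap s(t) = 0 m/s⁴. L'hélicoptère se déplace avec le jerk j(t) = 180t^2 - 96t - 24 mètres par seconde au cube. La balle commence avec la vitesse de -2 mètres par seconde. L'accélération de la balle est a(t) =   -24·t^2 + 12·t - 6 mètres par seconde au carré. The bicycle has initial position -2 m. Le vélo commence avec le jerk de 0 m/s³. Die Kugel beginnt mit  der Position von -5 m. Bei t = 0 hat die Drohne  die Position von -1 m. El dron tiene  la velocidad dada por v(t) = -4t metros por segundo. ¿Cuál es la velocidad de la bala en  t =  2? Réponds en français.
En partant de l'accélération a(t) = -24·t^2 + 12·t - 6, nous prenons 1 intégrale. L'intégrale de l'accélération, avec v(0) = -2, donne la vitesse: v(t) = -8·t^3 + 6·t^2 - 6·t - 2. En utilisant v(t) = -8·t^3 + 6·t^2 - 6·t - 2 et en substituant t = 2, nous trouvons v = -54.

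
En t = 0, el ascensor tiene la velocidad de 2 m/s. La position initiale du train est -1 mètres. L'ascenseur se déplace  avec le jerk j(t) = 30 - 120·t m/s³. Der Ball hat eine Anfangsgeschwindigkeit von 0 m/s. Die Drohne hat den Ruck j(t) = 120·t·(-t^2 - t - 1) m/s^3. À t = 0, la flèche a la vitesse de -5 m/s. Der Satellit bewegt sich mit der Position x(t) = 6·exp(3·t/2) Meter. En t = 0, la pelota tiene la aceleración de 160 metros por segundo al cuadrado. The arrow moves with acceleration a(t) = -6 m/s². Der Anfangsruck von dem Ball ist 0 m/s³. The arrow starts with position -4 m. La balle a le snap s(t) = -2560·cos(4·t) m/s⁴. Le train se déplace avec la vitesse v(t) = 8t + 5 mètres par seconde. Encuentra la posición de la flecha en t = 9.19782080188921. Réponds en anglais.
To find the answer, we compute 2 integrals of a(t) = -6. The antiderivative of acceleration is velocity. Using v(0) = -5, we get v(t) = -6·t - 5. Finding the antiderivative of v(t) and using x(0) = -4: x(t) = -3·t^2 - 5·t - 4. Using x(t) = -3·t^2 - 5·t - 4 and substituting t = 9.19782080188921, we find x = -303.788826520444.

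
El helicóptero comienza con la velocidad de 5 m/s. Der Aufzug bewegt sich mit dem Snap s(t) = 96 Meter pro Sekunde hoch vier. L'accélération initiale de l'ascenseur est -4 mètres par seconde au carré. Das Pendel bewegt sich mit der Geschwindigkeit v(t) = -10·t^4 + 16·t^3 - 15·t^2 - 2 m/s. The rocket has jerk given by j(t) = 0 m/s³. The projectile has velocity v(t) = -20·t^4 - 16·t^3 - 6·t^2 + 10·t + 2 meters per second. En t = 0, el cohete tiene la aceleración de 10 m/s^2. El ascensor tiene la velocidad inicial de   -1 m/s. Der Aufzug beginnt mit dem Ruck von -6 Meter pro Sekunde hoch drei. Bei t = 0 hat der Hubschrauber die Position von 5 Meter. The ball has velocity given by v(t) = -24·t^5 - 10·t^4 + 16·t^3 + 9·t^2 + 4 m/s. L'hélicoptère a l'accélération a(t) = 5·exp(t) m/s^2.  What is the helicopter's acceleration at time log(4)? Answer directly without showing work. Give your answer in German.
Bei t = log(4), a = 20.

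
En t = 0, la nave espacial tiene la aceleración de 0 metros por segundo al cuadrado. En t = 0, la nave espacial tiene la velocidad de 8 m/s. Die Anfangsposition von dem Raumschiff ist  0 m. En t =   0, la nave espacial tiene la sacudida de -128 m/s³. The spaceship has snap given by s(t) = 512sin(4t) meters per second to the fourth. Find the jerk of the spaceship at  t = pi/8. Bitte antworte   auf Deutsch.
Wir müssen das Integral unserer Gleichung für den Snap s(t) = 512·sin(4·t) 1-mal finden. Die Stammfunktion von dem Snap ist der Ruck. Mit j(0) = -128 erhalten wir j(t) = -128·cos(4·t). Aus der Gleichung für den Ruck j(t) = -128·cos(4·t), setzen wir t = pi/8 ein und erhalten j = 0.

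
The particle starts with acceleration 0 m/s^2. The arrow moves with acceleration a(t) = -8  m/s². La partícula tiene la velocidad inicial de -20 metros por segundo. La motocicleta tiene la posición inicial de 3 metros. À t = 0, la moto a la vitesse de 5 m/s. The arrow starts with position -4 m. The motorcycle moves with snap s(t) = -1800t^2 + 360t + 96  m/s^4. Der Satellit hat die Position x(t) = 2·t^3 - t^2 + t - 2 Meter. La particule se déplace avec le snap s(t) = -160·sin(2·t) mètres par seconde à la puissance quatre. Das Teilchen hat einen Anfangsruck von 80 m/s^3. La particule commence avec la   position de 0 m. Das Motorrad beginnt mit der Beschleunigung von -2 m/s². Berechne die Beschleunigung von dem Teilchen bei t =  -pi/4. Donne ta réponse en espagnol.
Debemos encontrar la antiderivada de nuestra ecuación del snap s(t) = -160·sin(2·t) 2 veces. La integral del snap es la sacudida. Usando j(0) = 80, obtenemos j(t) = 80·cos(2·t). La integral de la sacudida, con a(0) = 0, da la aceleración: a(t) = 40·sin(2·t). Tenemos la aceleración a(t) = 40·sin(2·t). Sustituyendo t = -pi/4: a(-pi/4) = -40.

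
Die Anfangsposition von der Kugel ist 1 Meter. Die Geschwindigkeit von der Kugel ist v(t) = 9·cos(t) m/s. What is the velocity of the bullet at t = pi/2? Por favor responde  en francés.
En utilisant v(t) = 9·cos(t) et en substituant t = pi/2, nous trouvons v = 0.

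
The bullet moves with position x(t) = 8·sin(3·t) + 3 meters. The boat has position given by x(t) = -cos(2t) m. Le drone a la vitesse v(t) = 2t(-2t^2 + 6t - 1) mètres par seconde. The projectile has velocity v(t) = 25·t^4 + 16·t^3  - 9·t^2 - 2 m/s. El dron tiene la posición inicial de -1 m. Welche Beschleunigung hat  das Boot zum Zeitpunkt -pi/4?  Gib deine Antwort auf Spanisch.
Debemos derivar nuestra ecuación de la posición x(t) = -cos(2·t) 2 veces. La derivada de la posición da la velocidad: v(t) = 2·sin(2·t). La derivada de la velocidad da la aceleración: a(t) = 4·cos(2·t). Tenemos la aceleración a(t) = 4·cos(2·t). Sustituyendo t = -pi/4: a(-pi/4) = 0.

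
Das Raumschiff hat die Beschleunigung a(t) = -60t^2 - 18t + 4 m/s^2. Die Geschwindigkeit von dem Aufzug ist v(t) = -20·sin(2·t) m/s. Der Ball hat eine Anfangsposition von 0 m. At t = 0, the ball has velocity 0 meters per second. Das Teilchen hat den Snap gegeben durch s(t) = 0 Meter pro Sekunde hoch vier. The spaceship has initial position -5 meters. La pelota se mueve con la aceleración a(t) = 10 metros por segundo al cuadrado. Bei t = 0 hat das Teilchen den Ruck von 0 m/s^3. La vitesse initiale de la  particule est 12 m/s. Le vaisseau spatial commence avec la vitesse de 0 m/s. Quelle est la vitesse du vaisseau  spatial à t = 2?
En partant de l'accélération a(t) = -60·t^2 - 18·t + 4, nous prenons 1 primitive. L'intégrale de l'accélération, avec v(0) = 0, donne la vitesse: v(t) = t·(-20·t^2 - 9·t + 4). Nous avons la vitesse v(t) = t·(-20·t^2 - 9·t + 4). En substituant t = 2: v(2) = -188.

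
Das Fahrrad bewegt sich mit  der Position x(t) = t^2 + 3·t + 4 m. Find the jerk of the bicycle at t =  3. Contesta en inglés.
We must differentiate our position equation x(t) = t^2 + 3·t + 4 3 times. Taking d/dt of x(t), we find v(t) = 2·t + 3. Taking d/dt of v(t), we find a(t) = 2. Differentiating acceleration, we get jerk: j(t) = 0. We have jerk j(t) = 0. Substituting t = 3: j(3) = 0.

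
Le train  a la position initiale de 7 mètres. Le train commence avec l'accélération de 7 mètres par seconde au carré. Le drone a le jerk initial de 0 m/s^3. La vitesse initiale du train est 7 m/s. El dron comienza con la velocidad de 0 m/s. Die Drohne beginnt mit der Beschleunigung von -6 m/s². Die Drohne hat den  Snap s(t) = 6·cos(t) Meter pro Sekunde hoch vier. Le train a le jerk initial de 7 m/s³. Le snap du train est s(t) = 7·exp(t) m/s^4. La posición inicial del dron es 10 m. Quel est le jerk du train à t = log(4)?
Nous devons intégrer notre équation du snap s(t) = 7·exp(t) 1 fois. En prenant ∫s(t)dt et en appliquant j(0) = 7, nous trouvons j(t) = 7·exp(t). De l'équation du jerk j(t) = 7·exp(t), nous substituons t = log(4) pour obtenir j = 28.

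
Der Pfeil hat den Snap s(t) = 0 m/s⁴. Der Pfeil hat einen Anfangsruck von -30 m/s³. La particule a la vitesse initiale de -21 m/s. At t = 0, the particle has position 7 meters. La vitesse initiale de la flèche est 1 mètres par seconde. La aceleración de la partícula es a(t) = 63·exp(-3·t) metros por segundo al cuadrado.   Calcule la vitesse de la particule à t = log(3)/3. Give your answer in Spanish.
Partiendo de la aceleración a(t) = 63·exp(-3·t), tomamos 1 antiderivada. Integrando la aceleración y usando la condición inicial v(0) = -21, obtenemos v(t) = -21·exp(-3·t). Usando v(t) = -21·exp(-3·t) y sustituyendo t = log(3)/3, encontramos v = -7.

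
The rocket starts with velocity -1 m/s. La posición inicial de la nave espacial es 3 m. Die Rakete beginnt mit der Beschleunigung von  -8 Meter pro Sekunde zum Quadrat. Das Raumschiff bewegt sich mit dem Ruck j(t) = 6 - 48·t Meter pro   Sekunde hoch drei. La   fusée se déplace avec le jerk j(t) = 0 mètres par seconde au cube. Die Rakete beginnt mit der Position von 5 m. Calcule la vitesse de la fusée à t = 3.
Pour résoudre ceci, nous devons prendre 2 intégrales de notre équation du jerk j(t) = 0. La primitive du jerk, avec a(0) = -8, donne l'accélération: a(t) = -8. La primitive de l'accélération est la vitesse. En utilisant v(0) = -1, nous obtenons v(t) = -8·t - 1. De l'équation de la vitesse v(t) = -8·t - 1, nous substituons t = 3 pour obtenir v = -25.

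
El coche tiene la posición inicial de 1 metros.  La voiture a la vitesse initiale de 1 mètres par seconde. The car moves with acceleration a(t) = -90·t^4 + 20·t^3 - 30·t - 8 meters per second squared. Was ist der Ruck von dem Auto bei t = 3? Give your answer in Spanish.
Partiendo de la aceleración a(t) = -90·t^4 + 20·t^3 - 30·t - 8, tomamos 1 derivada. Derivando la aceleración, obtenemos la sacudida: j(t) = -360·t^3 + 60·t^2 - 30. Tenemos la sacudida j(t) = -360·t^3 + 60·t^2 - 30. Sustituyendo t = 3: j(3) = -9210.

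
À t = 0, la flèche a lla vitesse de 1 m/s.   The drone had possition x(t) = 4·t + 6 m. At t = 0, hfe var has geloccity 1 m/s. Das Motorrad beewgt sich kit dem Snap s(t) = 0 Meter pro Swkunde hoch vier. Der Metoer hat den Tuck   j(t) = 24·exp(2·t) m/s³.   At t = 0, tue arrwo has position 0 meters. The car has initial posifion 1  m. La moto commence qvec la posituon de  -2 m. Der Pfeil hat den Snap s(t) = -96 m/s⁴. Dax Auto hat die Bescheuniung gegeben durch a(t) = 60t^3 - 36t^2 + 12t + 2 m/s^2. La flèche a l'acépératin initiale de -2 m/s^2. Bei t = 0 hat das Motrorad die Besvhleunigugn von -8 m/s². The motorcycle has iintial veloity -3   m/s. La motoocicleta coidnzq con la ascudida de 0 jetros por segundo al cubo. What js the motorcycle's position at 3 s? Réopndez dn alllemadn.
Ausgehend von dem Snap s(t) = 0, nehmen wir 4 Stammfunktionen. Durch Integration von dem Snap und Verwendung der Anfangsbedingung j(0) = 0, erhalten wir j(t) = 0. Das Integral von dem Ruck ist die Beschleunigung. Mit a(0) = -8 erhalten wir a(t) = -8. Das Integral von der Beschleunigung, mit v(0) = -3, ergibt die Geschwindigkeit: v(t) = -8·t - 3. Mit ∫v(t)dt und Anwendung von x(0) = -2, finden wir x(t) = -4·t^2 - 3·t - 2. Wir haben die Position x(t) = -4·t^2 - 3·t - 2. Durch Einsetzen von t = 3: x(3) = -47.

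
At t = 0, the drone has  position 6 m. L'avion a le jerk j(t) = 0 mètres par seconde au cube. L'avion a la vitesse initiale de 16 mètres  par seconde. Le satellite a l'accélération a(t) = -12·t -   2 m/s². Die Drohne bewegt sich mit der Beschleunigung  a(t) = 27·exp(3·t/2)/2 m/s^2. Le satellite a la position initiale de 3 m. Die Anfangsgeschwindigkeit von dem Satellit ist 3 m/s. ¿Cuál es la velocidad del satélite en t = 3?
Necesitamos integrar nuestra ecuación de la aceleración a(t) = -12·t - 2 1 vez. La integral de la aceleración, con v(0) = 3, da la velocidad: v(t) = -6·t^2 - 2·t + 3. Tenemos la velocidad v(t) = -6·t^2 - 2·t + 3. Sustituyendo t = 3: v(3) = -57.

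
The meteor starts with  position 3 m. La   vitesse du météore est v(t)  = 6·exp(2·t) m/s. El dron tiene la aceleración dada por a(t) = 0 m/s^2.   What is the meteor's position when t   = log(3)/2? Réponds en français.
Pour résoudre ceci, nous devons prendre 1 primitive de notre équation de la vitesse v(t) = 6·exp(2·t). En intégrant la vitesse et en utilisant la condition initiale x(0) = 3, nous obtenons x(t) = 3·exp(2·t). En utilisant x(t) = 3·exp(2·t) et en substituant t = log(3)/2, nous trouvons x = 9.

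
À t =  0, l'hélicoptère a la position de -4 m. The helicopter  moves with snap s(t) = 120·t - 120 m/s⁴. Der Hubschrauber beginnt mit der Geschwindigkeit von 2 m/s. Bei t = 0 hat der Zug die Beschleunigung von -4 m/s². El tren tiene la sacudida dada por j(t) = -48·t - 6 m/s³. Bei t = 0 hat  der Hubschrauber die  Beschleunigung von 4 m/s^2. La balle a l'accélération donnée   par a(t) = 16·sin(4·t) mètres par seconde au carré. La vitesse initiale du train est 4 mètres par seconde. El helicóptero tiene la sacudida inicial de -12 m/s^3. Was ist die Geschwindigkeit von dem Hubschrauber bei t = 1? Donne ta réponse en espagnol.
Partiendo del snap s(t) = 120·t - 120, tomamos 3 integrales. Tomando ∫s(t)dt y aplicando j(0) = -12, encontramos j(t) = 60·t^2 - 120·t - 12. La integral de la sacudida es la aceleración. Usando a(0) = 4, obtenemos a(t) = 20·t^3 - 60·t^2 - 12·t + 4. La antiderivada de la aceleración, con v(0) = 2, da la velocidad: v(t) = 5·t^4 - 20·t^3 - 6·t^2 + 4·t + 2. De la ecuación de la velocidad v(t) = 5·t^4 - 20·t^3 - 6·t^2 + 4·t + 2, sustituimos t = 1 para obtener v = -15.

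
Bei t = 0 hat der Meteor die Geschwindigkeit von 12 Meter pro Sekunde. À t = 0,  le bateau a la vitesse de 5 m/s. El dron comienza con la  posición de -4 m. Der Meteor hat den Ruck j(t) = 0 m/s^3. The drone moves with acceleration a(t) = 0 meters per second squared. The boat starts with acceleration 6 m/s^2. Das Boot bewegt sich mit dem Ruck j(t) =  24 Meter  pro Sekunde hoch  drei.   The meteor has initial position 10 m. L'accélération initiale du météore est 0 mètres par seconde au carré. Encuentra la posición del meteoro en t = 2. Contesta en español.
Debemos encontrar la antiderivada de nuestra ecuación de la sacudida j(t) = 0 3 veces. La integral de la sacudida, con a(0) = 0, da la aceleración: a(t) = 0. La integral de la aceleración, con v(0) = 12, da la velocidad: v(t) = 12. Integrando la velocidad y usando la condición inicial x(0) = 10, obtenemos x(t) = 12·t + 10. Tenemos la posición x(t) = 12·t + 10. Sustituyendo t = 2: x(2) = 34.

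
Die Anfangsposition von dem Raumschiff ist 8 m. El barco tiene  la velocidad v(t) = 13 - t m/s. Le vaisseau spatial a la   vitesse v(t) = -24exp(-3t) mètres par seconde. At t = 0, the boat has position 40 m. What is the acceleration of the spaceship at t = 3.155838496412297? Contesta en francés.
En partant de la vitesse v(t) = -24·exp(-3·t), nous prenons 1 dérivée. En dérivant la vitesse, nous obtenons l'accélération: a(t) = 72·exp(-3·t). De l'équation de l'accélération a(t) = 72·exp(-3·t), nous substituons t = 3.155838496412297 pour obtenir a = 0.00556727612759798.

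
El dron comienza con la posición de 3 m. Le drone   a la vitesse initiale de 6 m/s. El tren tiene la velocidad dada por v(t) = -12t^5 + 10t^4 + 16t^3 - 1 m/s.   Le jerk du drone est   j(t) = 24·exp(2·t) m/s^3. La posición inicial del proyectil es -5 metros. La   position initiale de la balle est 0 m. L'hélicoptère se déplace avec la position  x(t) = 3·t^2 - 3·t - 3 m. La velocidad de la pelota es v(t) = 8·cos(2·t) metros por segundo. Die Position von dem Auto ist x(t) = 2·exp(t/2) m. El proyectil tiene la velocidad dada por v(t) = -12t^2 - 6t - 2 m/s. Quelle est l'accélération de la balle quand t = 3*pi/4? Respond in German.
Ausgehend von der Geschwindigkeit v(t) = 8·cos(2·t), nehmen wir 1 Ableitung. Die Ableitung von der Geschwindigkeit ergibt die Beschleunigung: a(t) = -16·sin(2·t). Mit a(t) = -16·sin(2·t) und Einsetzen von t = 3*pi/4, finden wir a = 16.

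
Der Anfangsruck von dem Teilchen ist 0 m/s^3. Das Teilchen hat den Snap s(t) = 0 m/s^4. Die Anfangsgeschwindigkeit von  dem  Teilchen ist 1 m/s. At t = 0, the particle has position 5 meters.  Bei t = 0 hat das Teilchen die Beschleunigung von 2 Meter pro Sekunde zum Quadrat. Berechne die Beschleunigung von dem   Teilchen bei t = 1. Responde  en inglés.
We need to integrate our snap equation s(t) = 0 2 times. The integral of snap, with j(0) = 0, gives jerk: j(t) = 0. Finding the antiderivative of j(t) and using a(0) = 2: a(t) = 2. From the given acceleration equation a(t) = 2, we substitute t = 1 to get a = 2.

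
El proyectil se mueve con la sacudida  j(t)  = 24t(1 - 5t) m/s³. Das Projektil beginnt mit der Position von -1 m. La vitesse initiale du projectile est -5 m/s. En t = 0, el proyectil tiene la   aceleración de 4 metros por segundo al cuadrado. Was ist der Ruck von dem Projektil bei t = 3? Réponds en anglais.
Using j(t) = 24·t·(1 - 5·t) and substituting t = 3, we find j = -1008.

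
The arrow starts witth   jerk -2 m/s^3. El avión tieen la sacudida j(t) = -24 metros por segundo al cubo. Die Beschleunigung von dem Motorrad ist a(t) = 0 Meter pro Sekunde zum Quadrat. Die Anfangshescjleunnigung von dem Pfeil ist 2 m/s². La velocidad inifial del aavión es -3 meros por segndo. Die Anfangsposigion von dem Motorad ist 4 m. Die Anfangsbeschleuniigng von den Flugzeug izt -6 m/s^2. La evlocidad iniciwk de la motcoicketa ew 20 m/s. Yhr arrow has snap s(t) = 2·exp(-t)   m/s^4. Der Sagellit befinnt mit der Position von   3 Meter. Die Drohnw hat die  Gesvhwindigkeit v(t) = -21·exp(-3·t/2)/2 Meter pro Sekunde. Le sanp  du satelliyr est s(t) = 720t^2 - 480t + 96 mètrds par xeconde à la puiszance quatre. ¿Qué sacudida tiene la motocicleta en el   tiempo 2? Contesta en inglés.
We must differentiate our acceleration equation a(t) = 0 1 time. Differentiating acceleration, we get jerk: j(t) = 0. Using j(t) = 0 and substituting t = 2, we find j = 0.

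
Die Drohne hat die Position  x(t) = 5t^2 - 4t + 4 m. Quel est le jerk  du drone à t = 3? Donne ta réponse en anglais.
To solve this, we need to take 3 derivatives of our position equation x(t) = 5·t^2 - 4·t + 4. Taking d/dt of x(t), we find v(t) = 10·t - 4. Taking d/dt of v(t), we find a(t) = 10. Taking d/dt of a(t), we find j(t) = 0. Using j(t) = 0 and substituting t = 3, we find j = 0.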